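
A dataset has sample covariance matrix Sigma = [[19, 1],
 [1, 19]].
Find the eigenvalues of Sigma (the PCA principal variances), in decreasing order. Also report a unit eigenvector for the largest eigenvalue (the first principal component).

Step 1 — characteristic polynomial of 2×2 Sigma:
  det(Sigma - λI) = λ² - trace · λ + det = 0.
  trace = 19 + 19 = 38, det = 19·19 - (1)² = 360.
Step 2 — discriminant:
  Δ = trace² - 4·det = 1444 - 1440 = 4.
Step 3 — eigenvalues:
  λ = (trace ± √Δ)/2 = (38 ± 2)/2,
  λ_1 = 20,  λ_2 = 18.

Step 4 — unit eigenvector for λ_1: solve (Sigma - λ_1 I)v = 0. First row:
  (19 - 20)·v_x + (1)·v_y = 0, i.e. (-1)·v_x + (1)·v_y = 0,
  so v ∝ (b, λ_1 - a) = (1, 1) = u.
  ||u|| = √((1)² + (1)²) = √(2) ≈ 1.4142,
  v_1 = u/||u|| ≈ (0.7071, 0.7071) (||v_1|| = 1).

λ_1 = 20,  λ_2 = 18;  v_1 ≈ (0.7071, 0.7071)


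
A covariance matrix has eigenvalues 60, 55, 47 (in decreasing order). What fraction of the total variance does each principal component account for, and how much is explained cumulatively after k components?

Step 1 — total variance = trace(Sigma) = Σ λ_i = 60 + 55 + 47 = 162.

Step 2 — fraction explained by component i = λ_i / Σ λ:
  PC1: 60/162 = 0.3704
  PC2: 55/162 = 0.3395
  PC3: 47/162 = 0.2901

Step 3 — cumulative fraction after k components = (λ_1 + ... + λ_k) / Σ λ:
  k = 1: 60/162 = 0.3704
  k = 2: (60 + 55)/162 = 115/162 = 0.7099
  k = 3: (60 + 55 + 47)/162 = 162/162 = 1

Summary (fraction, with percent):

explained: PC1 0.3704 (37.04%), PC2 0.3395 (33.95%), PC3 0.2901 (29.01%);  cumulative: 0.3704, 0.7099, 1


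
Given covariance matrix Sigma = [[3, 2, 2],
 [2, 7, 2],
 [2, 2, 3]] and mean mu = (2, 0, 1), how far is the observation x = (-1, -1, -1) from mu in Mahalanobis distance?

Step 1 — centre the observation: (x - mu) = (-3, -1, -2).

Step 2 — invert Sigma (cofactor / det for 3×3, or solve directly):
  Sigma^{-1} = [[0.6296, -0.0741, -0.3704],
 [-0.0741, 0.1852, -0.0741],
 [-0.3704, -0.0741, 0.6296]].

Step 3 — form the quadratic (x - mu)^T · Sigma^{-1} · (x - mu):
  Sigma^{-1} · (x - mu) = (-1.0741, 0.1852, -0.0741).
  (x - mu)^T · [Sigma^{-1} · (x - mu)] = (-3)·(-1.0741) + (-1)·(0.1852) + (-2)·(-0.0741) = 3.1852.

Step 4 — take square root: d = √(3.1852) ≈ 1.7847.

d(x, mu) = √(3.1852) ≈ 1.7847


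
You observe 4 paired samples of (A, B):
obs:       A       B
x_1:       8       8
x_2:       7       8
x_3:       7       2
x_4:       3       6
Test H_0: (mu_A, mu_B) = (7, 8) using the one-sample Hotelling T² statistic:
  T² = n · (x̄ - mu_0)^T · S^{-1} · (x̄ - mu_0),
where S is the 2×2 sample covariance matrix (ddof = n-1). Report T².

Step 1 — sample mean vector:
  mean(A) = (8 + 7 + 7 + 3) / 4 = 25/4 = 6.25
  mean(B) = (8 + 8 + 2 + 6) / 4 = 24/4 = 6
  x̄ = (6.25, 6),  deviation x̄ - mu_0 = (6.25, 6) - (7, 8) = (-0.75, -2).

Step 2 — sample covariance matrix, S[i,j] = (1/(n-1)) · Σ_k (x_{k,i} - mean_i) · (x_{k,j} - mean_j), divisor n-1 = 3:
  S[A,A] = ((1.75)·(1.75) + (0.75)·(0.75) + (0.75)·(0.75) + (-3.25)·(-3.25)) / 3 = 14.75/3 = 4.9167
  S[A,B] = ((1.75)·(2) + (0.75)·(2) + (0.75)·(-4) + (-3.25)·(0)) / 3 = 2/3 = 0.6667
  S[B,B] = ((2)·(2) + (2)·(2) + (-4)·(-4) + (0)·(0)) / 3 = 24/3 = 8
  S = [[4.9167, 0.6667],
 [0.6667, 8]].

Step 3 — invert S. det(S) = 4.9167·8 - (0.6667)² = 38.8889.
  S^{-1} = (1/det) · [[d, -b], [-b, a]] = [[0.2057, -0.0171],
 [-0.0171, 0.1264]].

Step 4 — quadratic form (x̄ - mu_0)^T · S^{-1} · (x̄ - mu_0):
  S^{-1} · (x̄ - mu_0) = (-0.12, -0.24),
  (x̄ - mu_0)^T · [...] = (-0.75)·(-0.12) + (-2)·(-0.24) = 0.57.

Step 5 — scale by n: T² = 4 · 0.57 = 2.28.

T² ≈ 2.28


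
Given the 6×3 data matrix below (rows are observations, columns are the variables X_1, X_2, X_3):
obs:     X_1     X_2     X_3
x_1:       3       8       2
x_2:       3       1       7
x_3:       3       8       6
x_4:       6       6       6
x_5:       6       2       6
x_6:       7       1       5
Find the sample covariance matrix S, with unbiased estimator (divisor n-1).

Step 1 — column means:
  mean(X_1) = (3 + 3 + 3 + 6 + 6 + 7) / 6 = 28/6 = 4.6667
  mean(X_2) = (8 + 1 + 8 + 6 + 2 + 1) / 6 = 26/6 = 4.3333
  mean(X_3) = (2 + 7 + 6 + 6 + 6 + 5) / 6 = 32/6 = 5.3333

Step 2 — sample covariance S[i,j] = (1/(n-1)) · Σ_k (x_{k,i} - mean_i) · (x_{k,j} - mean_j), with n-1 = 5.
  S[X_1,X_1] = ((-1.6667)·(-1.6667) + (-1.6667)·(-1.6667) + (-1.6667)·(-1.6667) + (1.3333)·(1.3333) + (1.3333)·(1.3333) + (2.3333)·(2.3333)) / 5 = 17.3333/5 = 3.4667
  S[X_1,X_2] = ((-1.6667)·(3.6667) + (-1.6667)·(-3.3333) + (-1.6667)·(3.6667) + (1.3333)·(1.6667) + (1.3333)·(-2.3333) + (2.3333)·(-3.3333)) / 5 = -15.3333/5 = -3.0667
  S[X_1,X_3] = ((-1.6667)·(-3.3333) + (-1.6667)·(1.6667) + (-1.6667)·(0.6667) + (1.3333)·(0.6667) + (1.3333)·(0.6667) + (2.3333)·(-0.3333)) / 5 = 2.6667/5 = 0.5333
  S[X_2,X_2] = ((3.6667)·(3.6667) + (-3.3333)·(-3.3333) + (3.6667)·(3.6667) + (1.6667)·(1.6667) + (-2.3333)·(-2.3333) + (-3.3333)·(-3.3333)) / 5 = 57.3333/5 = 11.4667
  S[X_2,X_3] = ((3.6667)·(-3.3333) + (-3.3333)·(1.6667) + (3.6667)·(0.6667) + (1.6667)·(0.6667) + (-2.3333)·(0.6667) + (-3.3333)·(-0.3333)) / 5 = -14.6667/5 = -2.9333
  S[X_3,X_3] = ((-3.3333)·(-3.3333) + (1.6667)·(1.6667) + (0.6667)·(0.6667) + (0.6667)·(0.6667) + (0.6667)·(0.6667) + (-0.3333)·(-0.3333)) / 5 = 15.3333/5 = 3.0667

S is symmetric (S[j,i] = S[i,j]). Assembling:

S = [[3.4667, -3.0667, 0.5333],
 [-3.0667, 11.4667, -2.9333],
 [0.5333, -2.9333, 3.0667]]


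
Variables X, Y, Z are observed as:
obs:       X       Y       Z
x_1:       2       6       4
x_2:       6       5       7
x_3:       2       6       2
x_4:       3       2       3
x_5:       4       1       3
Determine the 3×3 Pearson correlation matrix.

Step 1 — column means:
  mean(X) = (2 + 6 + 2 + 3 + 4) / 5 = 17/5 = 3.4
  mean(Y) = (6 + 5 + 6 + 2 + 1) / 5 = 20/5 = 4
  mean(Z) = (4 + 7 + 2 + 3 + 3) / 5 = 19/5 = 3.8

Step 2 — sample variances and covariances s[i,j] = (1/(n-1)) · Σ_k (x_{k,i} - mean_i) · (x_{k,j} - mean_j), with n-1 = 4:
  s[X,X] = ((-1.4)·(-1.4) + (2.6)·(2.6) + (-1.4)·(-1.4) + (-0.4)·(-0.4) + (0.6)·(0.6)) / 4 = 11.2/4 = 2.8
  s[X,Y] = ((-1.4)·(2) + (2.6)·(1) + (-1.4)·(2) + (-0.4)·(-2) + (0.6)·(-3)) / 4 = -4/4 = -1
  s[X,Z] = ((-1.4)·(0.2) + (2.6)·(3.2) + (-1.4)·(-1.8) + (-0.4)·(-0.8) + (0.6)·(-0.8)) / 4 = 10.4/4 = 2.6
  s[Y,Y] = ((2)·(2) + (1)·(1) + (2)·(2) + (-2)·(-2) + (-3)·(-3)) / 4 = 22/4 = 5.5
  s[Y,Z] = ((2)·(0.2) + (1)·(3.2) + (2)·(-1.8) + (-2)·(-0.8) + (-3)·(-0.8)) / 4 = 4/4 = 1
  s[Z,Z] = ((0.2)·(0.2) + (3.2)·(3.2) + (-1.8)·(-1.8) + (-0.8)·(-0.8) + (-0.8)·(-0.8)) / 4 = 14.8/4 = 3.7
  Sample standard deviations s_i = √(s[i,i]):
  s(X) = √(2.8) = 1.6733
  s(Y) = √(5.5) = 2.3452
  s(Z) = √(3.7) = 1.9235

Step 3 — r_{ij} = s_{ij} / (s_i · s_j):
  r[X,X] = 1 (diagonal).
  r[X,Y] = -1 / (1.6733 · 2.3452) = -1 / 3.9243 = -0.2548
  r[X,Z] = 2.6 / (1.6733 · 1.9235) = 2.6 / 3.2187 = 0.8078
  r[Y,Y] = 1 (diagonal).
  r[Y,Z] = 1 / (2.3452 · 1.9235) = 1 / 4.5111 = 0.2217
  r[Z,Z] = 1 (diagonal).

R is symmetric with unit diagonal. Assembling:

R = [[1, -0.2548, 0.8078],
 [-0.2548, 1, 0.2217],
 [0.8078, 0.2217, 1]]


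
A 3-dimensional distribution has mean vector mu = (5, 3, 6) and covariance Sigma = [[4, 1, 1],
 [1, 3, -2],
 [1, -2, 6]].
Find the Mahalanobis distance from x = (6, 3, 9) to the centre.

Step 1 — centre the observation: (x - mu) = (1, 0, 3).

Step 2 — invert Sigma (cofactor / det for 3×3, or solve directly):
  Sigma^{-1} = [[0.3256, -0.186, -0.1163],
 [-0.186, 0.5349, 0.2093],
 [-0.1163, 0.2093, 0.2558]].

Step 3 — form the quadratic (x - mu)^T · Sigma^{-1} · (x - mu):
  Sigma^{-1} · (x - mu) = (-0.0233, 0.4419, 0.6512).
  (x - mu)^T · [Sigma^{-1} · (x - mu)] = (1)·(-0.0233) + (0)·(0.4419) + (3)·(0.6512) = 1.9302.

Step 4 — take square root: d = √(1.9302) ≈ 1.3893.

d(x, mu) = √(1.9302) ≈ 1.3893


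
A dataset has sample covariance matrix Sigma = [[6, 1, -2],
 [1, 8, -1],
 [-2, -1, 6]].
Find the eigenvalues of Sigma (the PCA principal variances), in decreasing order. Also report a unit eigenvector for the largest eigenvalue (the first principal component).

Step 1 — characteristic polynomial p(λ) = det(λI - Sigma) = λ³ - tr·λ² + c_1·λ - det, where tr = trace, c_1 = sum of the principal 2×2 minors, det = det(Sigma):
  tr = 6 + 8 + 6 = 20,
  c_1 = (6·8 - (1)²) + (6·6 - (-2)²) + (8·6 - (-1)²) = 47 + 32 + 47 = 126,
  det = 6·(8·6 - (-1)²) - (1)·((1)·6 - (-1)·(-2)) + (-2)·((1)·(-1) - 8·(-2)) = 6·(47) - (1)·(4) + (-2)·(15) = 248.
  So p(λ) = λ³ - 20λ² + 126λ - 248.
Step 2 — look for an integer root (rational root theorem: any rational root is an integer divisor of 248). Testing λ = 4:
  p(4) = 64 - 320 + 504 - 248 = 0  ✓
  Dividing out (λ - 4): p(λ) = (λ - 4)(λ² - 16λ + 62).
Step 3 — remaining eigenvalues from the quadratic λ² - 16λ + 62 = 0:
  Δ = 16² - 4·62 = 256 - 248 = 8,  λ = (16 ± √8)/2 = (16 ± 2.8284)/2 ≈ 9.4142 or 6.5858.
  Sorted: λ_1 = 9.4142,  λ_2 = 6.5858,  λ_3 = 4  (check: sum = 20 = tr ✓).

Step 4 — unit eigenvector for λ_1 ≈ 9.4142: v spans the null space of (Sigma - λ_1 I), whose rows are
  r_1 = (-3.4142, 1, -2),  r_2 = (1, -1.4142, -1),  r_3 = (-2, -1, -3.4142).
  v is orthogonal to every row, so take v ∝ r_1 × r_2 = ((1)·(-1) - (-2)·(-1.4142), (-2)·(1) - (-3.4142)·(-1), (-3.4142)·(-1.4142) - (1)·(1)) ≈ (-3.8284, -5.4142, 3.8284).
  Rescale (multiply by -1 so the first nonzero entry is positive): u = (3.8284, 5.4142, -3.8284).
  ||u|| = √((3.8284)² + (5.4142)² + (-3.8284)²) = √(58.6274) ≈ 7.6569,  v_1 = u/||u|| ≈ (0.5, 0.7071, -0.5) (||v_1|| = 1).

λ_1 = 9.4142,  λ_2 = 6.5858,  λ_3 = 4;  v_1 ≈ (0.5, 0.7071, -0.5)


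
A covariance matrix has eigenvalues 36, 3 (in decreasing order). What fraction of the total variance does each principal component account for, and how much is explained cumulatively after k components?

Step 1 — total variance = trace(Sigma) = Σ λ_i = 36 + 3 = 39.

Step 2 — fraction explained by component i = λ_i / Σ λ:
  PC1: 36/39 = 0.9231
  PC2: 3/39 = 0.0769

Step 3 — cumulative fraction after k components = (λ_1 + ... + λ_k) / Σ λ:
  k = 1: 36/39 = 0.9231
  k = 2: (36 + 3)/39 = 39/39 = 1

Summary (fraction, with percent):

explained: PC1 0.9231 (92.31%), PC2 0.0769 (7.69%);  cumulative: 0.9231, 1


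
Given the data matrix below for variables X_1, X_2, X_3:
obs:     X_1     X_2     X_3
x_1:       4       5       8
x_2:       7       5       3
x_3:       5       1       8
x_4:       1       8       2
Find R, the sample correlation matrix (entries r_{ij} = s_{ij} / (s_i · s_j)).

Step 1 — column means:
  mean(X_1) = (4 + 7 + 5 + 1) / 4 = 17/4 = 4.25
  mean(X_2) = (5 + 5 + 1 + 8) / 4 = 19/4 = 4.75
  mean(X_3) = (8 + 3 + 8 + 2) / 4 = 21/4 = 5.25

Step 2 — sample variances and covariances s[i,j] = (1/(n-1)) · Σ_k (x_{k,i} - mean_i) · (x_{k,j} - mean_j), with n-1 = 3:
  s[X_1,X_1] = ((-0.25)·(-0.25) + (2.75)·(2.75) + (0.75)·(0.75) + (-3.25)·(-3.25)) / 3 = 18.75/3 = 6.25
  s[X_1,X_2] = ((-0.25)·(0.25) + (2.75)·(0.25) + (0.75)·(-3.75) + (-3.25)·(3.25)) / 3 = -12.75/3 = -4.25
  s[X_1,X_3] = ((-0.25)·(2.75) + (2.75)·(-2.25) + (0.75)·(2.75) + (-3.25)·(-3.25)) / 3 = 5.75/3 = 1.9167
  s[X_2,X_2] = ((0.25)·(0.25) + (0.25)·(0.25) + (-3.75)·(-3.75) + (3.25)·(3.25)) / 3 = 24.75/3 = 8.25
  s[X_2,X_3] = ((0.25)·(2.75) + (0.25)·(-2.25) + (-3.75)·(2.75) + (3.25)·(-3.25)) / 3 = -20.75/3 = -6.9167
  s[X_3,X_3] = ((2.75)·(2.75) + (-2.25)·(-2.25) + (2.75)·(2.75) + (-3.25)·(-3.25)) / 3 = 30.75/3 = 10.25
  Sample standard deviations s_i = √(s[i,i]):
  s(X_1) = √(6.25) = 2.5
  s(X_2) = √(8.25) = 2.8723
  s(X_3) = √(10.25) = 3.2016

Step 3 — r_{ij} = s_{ij} / (s_i · s_j):
  r[X_1,X_1] = 1 (diagonal).
  r[X_1,X_2] = -4.25 / (2.5 · 2.8723) = -4.25 / 7.1807 = -0.5919
  r[X_1,X_3] = 1.9167 / (2.5 · 3.2016) = 1.9167 / 8.0039 = 0.2395
  r[X_2,X_2] = 1 (diagonal).
  r[X_2,X_3] = -6.9167 / (2.8723 · 3.2016) = -6.9167 / 9.1958 = -0.7522
  r[X_3,X_3] = 1 (diagonal).

R is symmetric with unit diagonal. Assembling:

R = [[1, -0.5919, 0.2395],
 [-0.5919, 1, -0.7522],
 [0.2395, -0.7522, 1]]


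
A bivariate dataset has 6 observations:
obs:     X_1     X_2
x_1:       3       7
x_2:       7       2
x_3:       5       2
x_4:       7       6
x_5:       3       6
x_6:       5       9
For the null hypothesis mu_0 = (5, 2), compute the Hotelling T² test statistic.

Step 1 — sample mean vector:
  mean(X_1) = (3 + 7 + 5 + 7 + 3 + 5) / 6 = 30/6 = 5
  mean(X_2) = (7 + 2 + 2 + 6 + 6 + 9) / 6 = 32/6 = 5.3333
  x̄ = (5, 5.3333),  deviation x̄ - mu_0 = (5, 5.3333) - (5, 2) = (0, 3.3333).

Step 2 — sample covariance matrix, S[i,j] = (1/(n-1)) · Σ_k (x_{k,i} - mean_i) · (x_{k,j} - mean_j), divisor n-1 = 5:
  S[X_1,X_1] = ((-2)·(-2) + (2)·(2) + (0)·(0) + (2)·(2) + (-2)·(-2) + (0)·(0)) / 5 = 16/5 = 3.2
  S[X_1,X_2] = ((-2)·(1.6667) + (2)·(-3.3333) + (0)·(-3.3333) + (2)·(0.6667) + (-2)·(0.6667) + (0)·(3.6667)) / 5 = -10/5 = -2
  S[X_2,X_2] = ((1.6667)·(1.6667) + (-3.3333)·(-3.3333) + (-3.3333)·(-3.3333) + (0.6667)·(0.6667) + (0.6667)·(0.6667) + (3.6667)·(3.6667)) / 5 = 39.3333/5 = 7.8667
  S = [[3.2, -2],
 [-2, 7.8667]].

Step 3 — invert S. det(S) = 3.2·7.8667 - (-2)² = 21.1733.
  S^{-1} = (1/det) · [[d, -b], [-b, a]] = [[0.3715, 0.0945],
 [0.0945, 0.1511]].

Step 4 — quadratic form (x̄ - mu_0)^T · S^{-1} · (x̄ - mu_0):
  S^{-1} · (x̄ - mu_0) = (0.3149, 0.5038),
  (x̄ - mu_0)^T · [...] = (0)·(0.3149) + (3.3333)·(0.5038) = 1.6793.

Step 5 — scale by n: T² = 6 · 1.6793 = 10.0756.

T² ≈ 10.0756


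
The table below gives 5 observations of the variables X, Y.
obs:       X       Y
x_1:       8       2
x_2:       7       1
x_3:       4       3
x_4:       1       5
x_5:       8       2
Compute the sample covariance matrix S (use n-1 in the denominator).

Step 1 — column means:
  mean(X) = (8 + 7 + 4 + 1 + 8) / 5 = 28/5 = 5.6
  mean(Y) = (2 + 1 + 3 + 5 + 2) / 5 = 13/5 = 2.6

Step 2 — sample covariance S[i,j] = (1/(n-1)) · Σ_k (x_{k,i} - mean_i) · (x_{k,j} - mean_j), with n-1 = 4.
  S[X,X] = ((2.4)·(2.4) + (1.4)·(1.4) + (-1.6)·(-1.6) + (-4.6)·(-4.6) + (2.4)·(2.4)) / 4 = 37.2/4 = 9.3
  S[X,Y] = ((2.4)·(-0.6) + (1.4)·(-1.6) + (-1.6)·(0.4) + (-4.6)·(2.4) + (2.4)·(-0.6)) / 4 = -16.8/4 = -4.2
  S[Y,Y] = ((-0.6)·(-0.6) + (-1.6)·(-1.6) + (0.4)·(0.4) + (2.4)·(2.4) + (-0.6)·(-0.6)) / 4 = 9.2/4 = 2.3

S is symmetric (S[j,i] = S[i,j]). Assembling:

S = [[9.3, -4.2],
 [-4.2, 2.3]]


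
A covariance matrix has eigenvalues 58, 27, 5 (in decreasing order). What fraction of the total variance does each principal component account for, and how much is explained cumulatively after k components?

Step 1 — total variance = trace(Sigma) = Σ λ_i = 58 + 27 + 5 = 90.

Step 2 — fraction explained by component i = λ_i / Σ λ:
  PC1: 58/90 = 0.6444
  PC2: 27/90 = 0.3
  PC3: 5/90 = 0.0556

Step 3 — cumulative fraction after k components = (λ_1 + ... + λ_k) / Σ λ:
  k = 1: 58/90 = 0.6444
  k = 2: (58 + 27)/90 = 85/90 = 0.9444
  k = 3: (58 + 27 + 5)/90 = 90/90 = 1

Summary (fraction, with percent):

explained: PC1 0.6444 (64.44%), PC2 0.3 (30%), PC3 0.0556 (5.56%);  cumulative: 0.6444, 0.9444, 1


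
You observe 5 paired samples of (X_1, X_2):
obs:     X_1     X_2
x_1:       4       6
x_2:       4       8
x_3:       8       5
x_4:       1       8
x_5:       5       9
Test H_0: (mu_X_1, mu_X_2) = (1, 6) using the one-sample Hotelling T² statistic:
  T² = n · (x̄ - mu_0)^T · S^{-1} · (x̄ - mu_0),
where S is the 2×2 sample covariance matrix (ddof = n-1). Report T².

Step 1 — sample mean vector:
  mean(X_1) = (4 + 4 + 8 + 1 + 5) / 5 = 22/5 = 4.4
  mean(X_2) = (6 + 8 + 5 + 8 + 9) / 5 = 36/5 = 7.2
  x̄ = (4.4, 7.2),  deviation x̄ - mu_0 = (4.4, 7.2) - (1, 6) = (3.4, 1.2).

Step 2 — sample covariance matrix, S[i,j] = (1/(n-1)) · Σ_k (x_{k,i} - mean_i) · (x_{k,j} - mean_j), divisor n-1 = 4:
  S[X_1,X_1] = ((-0.4)·(-0.4) + (-0.4)·(-0.4) + (3.6)·(3.6) + (-3.4)·(-3.4) + (0.6)·(0.6)) / 4 = 25.2/4 = 6.3
  S[X_1,X_2] = ((-0.4)·(-1.2) + (-0.4)·(0.8) + (3.6)·(-2.2) + (-3.4)·(0.8) + (0.6)·(1.8)) / 4 = -9.4/4 = -2.35
  S[X_2,X_2] = ((-1.2)·(-1.2) + (0.8)·(0.8) + (-2.2)·(-2.2) + (0.8)·(0.8) + (1.8)·(1.8)) / 4 = 10.8/4 = 2.7
  S = [[6.3, -2.35],
 [-2.35, 2.7]].

Step 3 — invert S. det(S) = 6.3·2.7 - (-2.35)² = 11.4875.
  S^{-1} = (1/det) · [[d, -b], [-b, a]] = [[0.235, 0.2046],
 [0.2046, 0.5484]].

Step 4 — quadratic form (x̄ - mu_0)^T · S^{-1} · (x̄ - mu_0):
  S^{-1} · (x̄ - mu_0) = (1.0446, 1.3536),
  (x̄ - mu_0)^T · [...] = (3.4)·(1.0446) + (1.2)·(1.3536) = 5.1761.

Step 5 — scale by n: T² = 5 · 5.1761 = 25.8803.

T² ≈ 25.8803


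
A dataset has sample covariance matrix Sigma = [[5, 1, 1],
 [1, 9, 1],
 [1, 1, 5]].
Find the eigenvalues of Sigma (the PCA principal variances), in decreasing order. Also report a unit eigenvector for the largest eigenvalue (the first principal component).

Step 1 — characteristic polynomial p(λ) = det(λI - Sigma) = λ³ - tr·λ² + c_1·λ - det, where tr = trace, c_1 = sum of the principal 2×2 minors, det = det(Sigma):
  tr = 5 + 9 + 5 = 19,
  c_1 = (5·9 - (1)²) + (5·5 - (1)²) + (9·5 - (1)²) = 44 + 24 + 44 = 112,
  det = 5·(9·5 - (1)²) - (1)·((1)·5 - (1)·(1)) + (1)·((1)·(1) - 9·(1)) = 5·(44) - (1)·(4) + (1)·(-8) = 208.
  So p(λ) = λ³ - 19λ² + 112λ - 208.
Step 2 — look for an integer root (rational root theorem: any rational root is an integer divisor of 208). Testing λ = 4:
  p(4) = 64 - 304 + 448 - 208 = 0  ✓
  Dividing out (λ - 4): p(λ) = (λ - 4)(λ² - 15λ + 52).
Step 3 — remaining eigenvalues from the quadratic λ² - 15λ + 52 = 0:
  Δ = 15² - 4·52 = 225 - 208 = 17,  λ = (15 ± √17)/2 = (15 ± 4.1231)/2 ≈ 9.5616 or 5.4384.
  Sorted: λ_1 = 9.5616,  λ_2 = 5.4384,  λ_3 = 4  (check: sum = 19 = tr ✓).

Step 4 — unit eigenvector for λ_1 ≈ 9.5616: v spans the null space of (Sigma - λ_1 I), whose rows are
  r_1 = (-4.5616, 1, 1),  r_2 = (1, -0.5616, 1),  r_3 = (1, 1, -4.5616).
  v is orthogonal to every row, so take v ∝ r_1 × r_2 = ((1)·(1) - (1)·(-0.5616), (1)·(1) - (-4.5616)·(1), (-4.5616)·(-0.5616) - (1)·(1)) ≈ (1.5616, 5.5616, 1.5616).
  Let u = (1.5616, 5.5616, 1.5616).
  ||u|| = √((1.5616)² + (5.5616)² + (1.5616)²) = √(35.8078) ≈ 5.984,  v_1 = u/||u|| ≈ (0.261, 0.9294, 0.261) (||v_1|| = 1).

λ_1 = 9.5616,  λ_2 = 5.4384,  λ_3 = 4;  v_1 ≈ (0.261, 0.9294, 0.261)


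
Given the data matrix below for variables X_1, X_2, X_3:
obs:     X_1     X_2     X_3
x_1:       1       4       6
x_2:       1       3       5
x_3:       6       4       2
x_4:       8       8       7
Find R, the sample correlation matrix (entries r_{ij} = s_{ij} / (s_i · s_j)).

Step 1 — column means:
  mean(X_1) = (1 + 1 + 6 + 8) / 4 = 16/4 = 4
  mean(X_2) = (4 + 3 + 4 + 8) / 4 = 19/4 = 4.75
  mean(X_3) = (6 + 5 + 2 + 7) / 4 = 20/4 = 5

Step 2 — sample variances and covariances s[i,j] = (1/(n-1)) · Σ_k (x_{k,i} - mean_i) · (x_{k,j} - mean_j), with n-1 = 3:
  s[X_1,X_1] = ((-3)·(-3) + (-3)·(-3) + (2)·(2) + (4)·(4)) / 3 = 38/3 = 12.6667
  s[X_1,X_2] = ((-3)·(-0.75) + (-3)·(-1.75) + (2)·(-0.75) + (4)·(3.25)) / 3 = 19/3 = 6.3333
  s[X_1,X_3] = ((-3)·(1) + (-3)·(0) + (2)·(-3) + (4)·(2)) / 3 = -1/3 = -0.3333
  s[X_2,X_2] = ((-0.75)·(-0.75) + (-1.75)·(-1.75) + (-0.75)·(-0.75) + (3.25)·(3.25)) / 3 = 14.75/3 = 4.9167
  s[X_2,X_3] = ((-0.75)·(1) + (-1.75)·(0) + (-0.75)·(-3) + (3.25)·(2)) / 3 = 8/3 = 2.6667
  s[X_3,X_3] = ((1)·(1) + (0)·(0) + (-3)·(-3) + (2)·(2)) / 3 = 14/3 = 4.6667
  Sample standard deviations s_i = √(s[i,i]):
  s(X_1) = √(12.6667) = 3.559
  s(X_2) = √(4.9167) = 2.2174
  s(X_3) = √(4.6667) = 2.1602

Step 3 — r_{ij} = s_{ij} / (s_i · s_j):
  r[X_1,X_1] = 1 (diagonal).
  r[X_1,X_2] = 6.3333 / (3.559 · 2.2174) = 6.3333 / 7.8916 = 0.8025
  r[X_1,X_3] = -0.3333 / (3.559 · 2.1602) = -0.3333 / 7.6884 = -0.0434
  r[X_2,X_2] = 1 (diagonal).
  r[X_2,X_3] = 2.6667 / (2.2174 · 2.1602) = 2.6667 / 4.79 = 0.5567
  r[X_3,X_3] = 1 (diagonal).

R is symmetric with unit diagonal. Assembling:

R = [[1, 0.8025, -0.0434],
 [0.8025, 1, 0.5567],
 [-0.0434, 0.5567, 1]]


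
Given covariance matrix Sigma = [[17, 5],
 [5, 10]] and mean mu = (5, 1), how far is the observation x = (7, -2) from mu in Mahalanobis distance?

Step 1 — centre the observation: (x - mu) = (2, -3).

Step 2 — invert Sigma. det(Sigma) = 17·10 - (5)² = 145.
  Sigma^{-1} = (1/det) · [[d, -b], [-b, a]] = [[0.069, -0.0345],
 [-0.0345, 0.1172]].

Step 3 — form the quadratic (x - mu)^T · Sigma^{-1} · (x - mu):
  Sigma^{-1} · (x - mu) = (0.2414, -0.4207).
  (x - mu)^T · [Sigma^{-1} · (x - mu)] = (2)·(0.2414) + (-3)·(-0.4207) = 1.7448.

Step 4 — take square root: d = √(1.7448) ≈ 1.3209.

d(x, mu) = √(1.7448) ≈ 1.3209


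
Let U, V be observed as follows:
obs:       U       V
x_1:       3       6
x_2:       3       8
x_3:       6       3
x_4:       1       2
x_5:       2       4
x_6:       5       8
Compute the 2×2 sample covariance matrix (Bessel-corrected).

Step 1 — column means:
  mean(U) = (3 + 3 + 6 + 1 + 2 + 5) / 6 = 20/6 = 3.3333
  mean(V) = (6 + 8 + 3 + 2 + 4 + 8) / 6 = 31/6 = 5.1667

Step 2 — sample covariance S[i,j] = (1/(n-1)) · Σ_k (x_{k,i} - mean_i) · (x_{k,j} - mean_j), with n-1 = 5.
  S[U,U] = ((-0.3333)·(-0.3333) + (-0.3333)·(-0.3333) + (2.6667)·(2.6667) + (-2.3333)·(-2.3333) + (-1.3333)·(-1.3333) + (1.6667)·(1.6667)) / 5 = 17.3333/5 = 3.4667
  S[U,V] = ((-0.3333)·(0.8333) + (-0.3333)·(2.8333) + (2.6667)·(-2.1667) + (-2.3333)·(-3.1667) + (-1.3333)·(-1.1667) + (1.6667)·(2.8333)) / 5 = 6.6667/5 = 1.3333
  S[V,V] = ((0.8333)·(0.8333) + (2.8333)·(2.8333) + (-2.1667)·(-2.1667) + (-3.1667)·(-3.1667) + (-1.1667)·(-1.1667) + (2.8333)·(2.8333)) / 5 = 32.8333/5 = 6.5667

S is symmetric (S[j,i] = S[i,j]). Assembling:

S = [[3.4667, 1.3333],
 [1.3333, 6.5667]]


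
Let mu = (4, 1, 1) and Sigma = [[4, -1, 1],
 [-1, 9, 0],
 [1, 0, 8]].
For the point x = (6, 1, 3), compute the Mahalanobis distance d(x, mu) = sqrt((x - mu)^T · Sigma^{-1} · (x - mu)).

Step 1 — centre the observation: (x - mu) = (2, 0, 2).

Step 2 — invert Sigma (cofactor / det for 3×3, or solve directly):
  Sigma^{-1} = [[0.2657, 0.0295, -0.0332],
 [0.0295, 0.1144, -0.0037],
 [-0.0332, -0.0037, 0.1292]].

Step 3 — form the quadratic (x - mu)^T · Sigma^{-1} · (x - mu):
  Sigma^{-1} · (x - mu) = (0.4649, 0.0517, 0.1919).
  (x - mu)^T · [Sigma^{-1} · (x - mu)] = (2)·(0.4649) + (0)·(0.0517) + (2)·(0.1919) = 1.3137.

Step 4 — take square root: d = √(1.3137) ≈ 1.1461.

d(x, mu) = √(1.3137) ≈ 1.1461


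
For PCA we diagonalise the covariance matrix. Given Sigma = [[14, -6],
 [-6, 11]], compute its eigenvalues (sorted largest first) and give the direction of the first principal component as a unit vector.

Step 1 — characteristic polynomial of 2×2 Sigma:
  det(Sigma - λI) = λ² - trace · λ + det = 0.
  trace = 14 + 11 = 25, det = 14·11 - (-6)² = 118.
Step 2 — discriminant:
  Δ = trace² - 4·det = 625 - 472 = 153.
Step 3 — eigenvalues:
  λ = (trace ± √Δ)/2 = (25 ± 12.3693)/2,
  λ_1 = 18.6847,  λ_2 = 6.3153.

Step 4 — unit eigenvector for λ_1: solve (Sigma - λ_1 I)v = 0. First row:
  (14 - 18.6847)·v_x + (-6)·v_y = 0, i.e. (-4.6847)·v_x + (-6)·v_y = 0,
  so v ∝ (b, λ_1 - a) = (-6, 4.6847); multiply by -1 so the first entry is positive: u = (6, -4.6847).
  ||u|| = √((6)² + (-4.6847)²) = √(57.946) ≈ 7.6122,
  v_1 = u/||u|| ≈ (0.7882, -0.6154) (||v_1|| = 1).

λ_1 = 18.6847,  λ_2 = 6.3153;  v_1 ≈ (0.7882, -0.6154)


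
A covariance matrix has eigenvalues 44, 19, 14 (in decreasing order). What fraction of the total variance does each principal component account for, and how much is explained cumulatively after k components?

Step 1 — total variance = trace(Sigma) = Σ λ_i = 44 + 19 + 14 = 77.

Step 2 — fraction explained by component i = λ_i / Σ λ:
  PC1: 44/77 = 0.5714
  PC2: 19/77 = 0.2468
  PC3: 14/77 = 0.1818

Step 3 — cumulative fraction after k components = (λ_1 + ... + λ_k) / Σ λ:
  k = 1: 44/77 = 0.5714
  k = 2: (44 + 19)/77 = 63/77 = 0.8182
  k = 3: (44 + 19 + 14)/77 = 77/77 = 1

Summary (fraction, with percent):

explained: PC1 0.5714 (57.14%), PC2 0.2468 (24.68%), PC3 0.1818 (18.18%);  cumulative: 0.5714, 0.8182, 1


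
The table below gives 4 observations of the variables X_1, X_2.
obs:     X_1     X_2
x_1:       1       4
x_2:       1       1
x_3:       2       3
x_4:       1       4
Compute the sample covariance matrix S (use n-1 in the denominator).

Step 1 — column means:
  mean(X_1) = (1 + 1 + 2 + 1) / 4 = 5/4 = 1.25
  mean(X_2) = (4 + 1 + 3 + 4) / 4 = 12/4 = 3

Step 2 — sample covariance S[i,j] = (1/(n-1)) · Σ_k (x_{k,i} - mean_i) · (x_{k,j} - mean_j), with n-1 = 3.
  S[X_1,X_1] = ((-0.25)·(-0.25) + (-0.25)·(-0.25) + (0.75)·(0.75) + (-0.25)·(-0.25)) / 3 = 0.75/3 = 0.25
  S[X_1,X_2] = ((-0.25)·(1) + (-0.25)·(-2) + (0.75)·(0) + (-0.25)·(1)) / 3 = 0/3 = 0
  S[X_2,X_2] = ((1)·(1) + (-2)·(-2) + (0)·(0) + (1)·(1)) / 3 = 6/3 = 2

S is symmetric (S[j,i] = S[i,j]). Assembling:

S = [[0.25, 0],
 [0, 2]]


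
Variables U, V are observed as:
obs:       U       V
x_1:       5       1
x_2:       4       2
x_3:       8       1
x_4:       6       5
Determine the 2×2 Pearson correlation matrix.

Step 1 — column means:
  mean(U) = (5 + 4 + 8 + 6) / 4 = 23/4 = 5.75
  mean(V) = (1 + 2 + 1 + 5) / 4 = 9/4 = 2.25

Step 2 — sample variances and covariances s[i,j] = (1/(n-1)) · Σ_k (x_{k,i} - mean_i) · (x_{k,j} - mean_j), with n-1 = 3:
  s[U,U] = ((-0.75)·(-0.75) + (-1.75)·(-1.75) + (2.25)·(2.25) + (0.25)·(0.25)) / 3 = 8.75/3 = 2.9167
  s[U,V] = ((-0.75)·(-1.25) + (-1.75)·(-0.25) + (2.25)·(-1.25) + (0.25)·(2.75)) / 3 = -0.75/3 = -0.25
  s[V,V] = ((-1.25)·(-1.25) + (-0.25)·(-0.25) + (-1.25)·(-1.25) + (2.75)·(2.75)) / 3 = 10.75/3 = 3.5833
  Sample standard deviations s_i = √(s[i,i]):
  s(U) = √(2.9167) = 1.7078
  s(V) = √(3.5833) = 1.893

Step 3 — r_{ij} = s_{ij} / (s_i · s_j):
  r[U,U] = 1 (diagonal).
  r[U,V] = -0.25 / (1.7078 · 1.893) = -0.25 / 3.2329 = -0.0773
  r[V,V] = 1 (diagonal).

R is symmetric with unit diagonal. Assembling:

R = [[1, -0.0773],
 [-0.0773, 1]]


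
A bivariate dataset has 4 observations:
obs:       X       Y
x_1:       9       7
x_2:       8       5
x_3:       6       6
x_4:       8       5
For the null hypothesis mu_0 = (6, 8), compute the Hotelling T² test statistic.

Step 1 — sample mean vector:
  mean(X) = (9 + 8 + 6 + 8) / 4 = 31/4 = 7.75
  mean(Y) = (7 + 5 + 6 + 5) / 4 = 23/4 = 5.75
  x̄ = (7.75, 5.75),  deviation x̄ - mu_0 = (7.75, 5.75) - (6, 8) = (1.75, -2.25).

Step 2 — sample covariance matrix, S[i,j] = (1/(n-1)) · Σ_k (x_{k,i} - mean_i) · (x_{k,j} - mean_j), divisor n-1 = 3:
  S[X,X] = ((1.25)·(1.25) + (0.25)·(0.25) + (-1.75)·(-1.75) + (0.25)·(0.25)) / 3 = 4.75/3 = 1.5833
  S[X,Y] = ((1.25)·(1.25) + (0.25)·(-0.75) + (-1.75)·(0.25) + (0.25)·(-0.75)) / 3 = 0.75/3 = 0.25
  S[Y,Y] = ((1.25)·(1.25) + (-0.75)·(-0.75) + (0.25)·(0.25) + (-0.75)·(-0.75)) / 3 = 2.75/3 = 0.9167
  S = [[1.5833, 0.25],
 [0.25, 0.9167]].

Step 3 — invert S. det(S) = 1.5833·0.9167 - (0.25)² = 1.3889.
  S^{-1} = (1/det) · [[d, -b], [-b, a]] = [[0.66, -0.18],
 [-0.18, 1.14]].

Step 4 — quadratic form (x̄ - mu_0)^T · S^{-1} · (x̄ - mu_0):
  S^{-1} · (x̄ - mu_0) = (1.56, -2.88),
  (x̄ - mu_0)^T · [...] = (1.75)·(1.56) + (-2.25)·(-2.88) = 9.21.

Step 5 — scale by n: T² = 4 · 9.21 = 36.84.

T² ≈ 36.84


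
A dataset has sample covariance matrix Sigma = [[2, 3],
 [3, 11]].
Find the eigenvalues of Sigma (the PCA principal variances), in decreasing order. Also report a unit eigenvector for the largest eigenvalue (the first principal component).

Step 1 — characteristic polynomial of 2×2 Sigma:
  det(Sigma - λI) = λ² - trace · λ + det = 0.
  trace = 2 + 11 = 13, det = 2·11 - (3)² = 13.
Step 2 — discriminant:
  Δ = trace² - 4·det = 169 - 52 = 117.
Step 3 — eigenvalues:
  λ = (trace ± √Δ)/2 = (13 ± 10.8167)/2,
  λ_1 = 11.9083,  λ_2 = 1.0917.

Step 4 — unit eigenvector for λ_1: solve (Sigma - λ_1 I)v = 0. First row:
  (2 - 11.9083)·v_x + (3)·v_y = 0, i.e. (-9.9083)·v_x + (3)·v_y = 0,
  so v ∝ (b, λ_1 - a) = (3, 9.9083) = u.
  ||u|| = √((3)² + (9.9083)²) = √(107.1749) ≈ 10.3525,
  v_1 = u/||u|| ≈ (0.2898, 0.9571) (||v_1|| = 1).

λ_1 = 11.9083,  λ_2 = 1.0917;  v_1 ≈ (0.2898, 0.9571)


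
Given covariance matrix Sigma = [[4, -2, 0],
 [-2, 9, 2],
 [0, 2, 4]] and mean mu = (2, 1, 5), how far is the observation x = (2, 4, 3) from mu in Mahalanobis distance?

Step 1 — centre the observation: (x - mu) = (0, 3, -2).

Step 2 — invert Sigma (cofactor / det for 3×3, or solve directly):
  Sigma^{-1} = [[0.2857, 0.0714, -0.0357],
 [0.0714, 0.1429, -0.0714],
 [-0.0357, -0.0714, 0.2857]].

Step 3 — form the quadratic (x - mu)^T · Sigma^{-1} · (x - mu):
  Sigma^{-1} · (x - mu) = (0.2857, 0.5714, -0.7857).
  (x - mu)^T · [Sigma^{-1} · (x - mu)] = (0)·(0.2857) + (3)·(0.5714) + (-2)·(-0.7857) = 3.2857.

Step 4 — take square root: d = √(3.2857) ≈ 1.8127.

d(x, mu) = √(3.2857) ≈ 1.8127


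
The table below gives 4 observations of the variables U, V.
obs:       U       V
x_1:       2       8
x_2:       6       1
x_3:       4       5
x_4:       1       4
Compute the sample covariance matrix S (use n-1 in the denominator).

Step 1 — column means:
  mean(U) = (2 + 6 + 4 + 1) / 4 = 13/4 = 3.25
  mean(V) = (8 + 1 + 5 + 4) / 4 = 18/4 = 4.5

Step 2 — sample covariance S[i,j] = (1/(n-1)) · Σ_k (x_{k,i} - mean_i) · (x_{k,j} - mean_j), with n-1 = 3.
  S[U,U] = ((-1.25)·(-1.25) + (2.75)·(2.75) + (0.75)·(0.75) + (-2.25)·(-2.25)) / 3 = 14.75/3 = 4.9167
  S[U,V] = ((-1.25)·(3.5) + (2.75)·(-3.5) + (0.75)·(0.5) + (-2.25)·(-0.5)) / 3 = -12.5/3 = -4.1667
  S[V,V] = ((3.5)·(3.5) + (-3.5)·(-3.5) + (0.5)·(0.5) + (-0.5)·(-0.5)) / 3 = 25/3 = 8.3333

S is symmetric (S[j,i] = S[i,j]). Assembling:

S = [[4.9167, -4.1667],
 [-4.1667, 8.3333]]


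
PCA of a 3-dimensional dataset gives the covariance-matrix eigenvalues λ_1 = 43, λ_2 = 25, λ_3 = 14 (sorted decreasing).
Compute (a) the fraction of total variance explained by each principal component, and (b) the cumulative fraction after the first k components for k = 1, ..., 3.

Step 1 — total variance = trace(Sigma) = Σ λ_i = 43 + 25 + 14 = 82.

Step 2 — fraction explained by component i = λ_i / Σ λ:
  PC1: 43/82 = 0.5244
  PC2: 25/82 = 0.3049
  PC3: 14/82 = 0.1707

Step 3 — cumulative fraction after k components = (λ_1 + ... + λ_k) / Σ λ:
  k = 1: 43/82 = 0.5244
  k = 2: (43 + 25)/82 = 68/82 = 0.8293
  k = 3: (43 + 25 + 14)/82 = 82/82 = 1

Summary (fraction, with percent):

explained: PC1 0.5244 (52.44%), PC2 0.3049 (30.49%), PC3 0.1707 (17.07%);  cumulative: 0.5244, 0.8293, 1


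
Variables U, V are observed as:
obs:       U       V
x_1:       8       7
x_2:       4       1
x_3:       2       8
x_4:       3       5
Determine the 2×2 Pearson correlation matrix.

Step 1 — column means:
  mean(U) = (8 + 4 + 2 + 3) / 4 = 17/4 = 4.25
  mean(V) = (7 + 1 + 8 + 5) / 4 = 21/4 = 5.25

Step 2 — sample variances and covariances s[i,j] = (1/(n-1)) · Σ_k (x_{k,i} - mean_i) · (x_{k,j} - mean_j), with n-1 = 3:
  s[U,U] = ((3.75)·(3.75) + (-0.25)·(-0.25) + (-2.25)·(-2.25) + (-1.25)·(-1.25)) / 3 = 20.75/3 = 6.9167
  s[U,V] = ((3.75)·(1.75) + (-0.25)·(-4.25) + (-2.25)·(2.75) + (-1.25)·(-0.25)) / 3 = 1.75/3 = 0.5833
  s[V,V] = ((1.75)·(1.75) + (-4.25)·(-4.25) + (2.75)·(2.75) + (-0.25)·(-0.25)) / 3 = 28.75/3 = 9.5833
  Sample standard deviations s_i = √(s[i,i]):
  s(U) = √(6.9167) = 2.63
  s(V) = √(9.5833) = 3.0957

Step 3 — r_{ij} = s_{ij} / (s_i · s_j):
  r[U,U] = 1 (diagonal).
  r[U,V] = 0.5833 / (2.63 · 3.0957) = 0.5833 / 8.1415 = 0.0716
  r[V,V] = 1 (diagonal).

R is symmetric with unit diagonal. Assembling:

R = [[1, 0.0716],
 [0.0716, 1]]


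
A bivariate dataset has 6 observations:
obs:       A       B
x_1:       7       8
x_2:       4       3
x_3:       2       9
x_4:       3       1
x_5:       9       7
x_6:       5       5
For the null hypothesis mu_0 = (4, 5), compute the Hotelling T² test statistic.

Step 1 — sample mean vector:
  mean(A) = (7 + 4 + 2 + 3 + 9 + 5) / 6 = 30/6 = 5
  mean(B) = (8 + 3 + 9 + 1 + 7 + 5) / 6 = 33/6 = 5.5
  x̄ = (5, 5.5),  deviation x̄ - mu_0 = (5, 5.5) - (4, 5) = (1, 0.5).

Step 2 — sample covariance matrix, S[i,j] = (1/(n-1)) · Σ_k (x_{k,i} - mean_i) · (x_{k,j} - mean_j), divisor n-1 = 5:
  S[A,A] = ((2)·(2) + (-1)·(-1) + (-3)·(-3) + (-2)·(-2) + (4)·(4) + (0)·(0)) / 5 = 34/5 = 6.8
  S[A,B] = ((2)·(2.5) + (-1)·(-2.5) + (-3)·(3.5) + (-2)·(-4.5) + (4)·(1.5) + (0)·(-0.5)) / 5 = 12/5 = 2.4
  S[B,B] = ((2.5)·(2.5) + (-2.5)·(-2.5) + (3.5)·(3.5) + (-4.5)·(-4.5) + (1.5)·(1.5) + (-0.5)·(-0.5)) / 5 = 47.5/5 = 9.5
  S = [[6.8, 2.4],
 [2.4, 9.5]].

Step 3 — invert S. det(S) = 6.8·9.5 - (2.4)² = 58.84.
  S^{-1} = (1/det) · [[d, -b], [-b, a]] = [[0.1615, -0.0408],
 [-0.0408, 0.1156]].

Step 4 — quadratic form (x̄ - mu_0)^T · S^{-1} · (x̄ - mu_0):
  S^{-1} · (x̄ - mu_0) = (0.1411, 0.017),
  (x̄ - mu_0)^T · [...] = (1)·(0.1411) + (0.5)·(0.017) = 0.1496.

Step 5 — scale by n: T² = 6 · 0.1496 = 0.8973.

T² ≈ 0.8973


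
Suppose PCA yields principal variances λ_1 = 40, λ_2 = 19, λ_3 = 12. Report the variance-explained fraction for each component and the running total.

Step 1 — total variance = trace(Sigma) = Σ λ_i = 40 + 19 + 12 = 71.

Step 2 — fraction explained by component i = λ_i / Σ λ:
  PC1: 40/71 = 0.5634
  PC2: 19/71 = 0.2676
  PC3: 12/71 = 0.169

Step 3 — cumulative fraction after k components = (λ_1 + ... + λ_k) / Σ λ:
  k = 1: 40/71 = 0.5634
  k = 2: (40 + 19)/71 = 59/71 = 0.831
  k = 3: (40 + 19 + 12)/71 = 71/71 = 1

Summary (fraction, with percent):

explained: PC1 0.5634 (56.34%), PC2 0.2676 (26.76%), PC3 0.169 (16.9%);  cumulative: 0.5634, 0.831, 1


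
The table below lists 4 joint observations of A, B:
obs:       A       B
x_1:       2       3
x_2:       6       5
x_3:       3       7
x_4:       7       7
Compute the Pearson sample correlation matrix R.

Step 1 — column means:
  mean(A) = (2 + 6 + 3 + 7) / 4 = 18/4 = 4.5
  mean(B) = (3 + 5 + 7 + 7) / 4 = 22/4 = 5.5

Step 2 — sample variances and covariances s[i,j] = (1/(n-1)) · Σ_k (x_{k,i} - mean_i) · (x_{k,j} - mean_j), with n-1 = 3:
  s[A,A] = ((-2.5)·(-2.5) + (1.5)·(1.5) + (-1.5)·(-1.5) + (2.5)·(2.5)) / 3 = 17/3 = 5.6667
  s[A,B] = ((-2.5)·(-2.5) + (1.5)·(-0.5) + (-1.5)·(1.5) + (2.5)·(1.5)) / 3 = 7/3 = 2.3333
  s[B,B] = ((-2.5)·(-2.5) + (-0.5)·(-0.5) + (1.5)·(1.5) + (1.5)·(1.5)) / 3 = 11/3 = 3.6667
  Sample standard deviations s_i = √(s[i,i]):
  s(A) = √(5.6667) = 2.3805
  s(B) = √(3.6667) = 1.9149

Step 3 — r_{ij} = s_{ij} / (s_i · s_j):
  r[A,A] = 1 (diagonal).
  r[A,B] = 2.3333 / (2.3805 · 1.9149) = 2.3333 / 4.5583 = 0.5119
  r[B,B] = 1 (diagonal).

R is symmetric with unit diagonal. Assembling:

R = [[1, 0.5119],
 [0.5119, 1]]


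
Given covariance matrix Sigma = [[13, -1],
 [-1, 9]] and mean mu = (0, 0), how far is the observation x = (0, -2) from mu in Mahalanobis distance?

Step 1 — centre the observation: (x - mu) = (0, -2).

Step 2 — invert Sigma. det(Sigma) = 13·9 - (-1)² = 116.
  Sigma^{-1} = (1/det) · [[d, -b], [-b, a]] = [[0.0776, 0.0086],
 [0.0086, 0.1121]].

Step 3 — form the quadratic (x - mu)^T · Sigma^{-1} · (x - mu):
  Sigma^{-1} · (x - mu) = (-0.0172, -0.2241).
  (x - mu)^T · [Sigma^{-1} · (x - mu)] = (0)·(-0.0172) + (-2)·(-0.2241) = 0.4483.

Step 4 — take square root: d = √(0.4483) ≈ 0.6695.

d(x, mu) = √(0.4483) ≈ 0.6695


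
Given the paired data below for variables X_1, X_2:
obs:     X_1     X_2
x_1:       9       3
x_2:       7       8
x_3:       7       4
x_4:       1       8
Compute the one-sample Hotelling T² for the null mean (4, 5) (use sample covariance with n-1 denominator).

Step 1 — sample mean vector:
  mean(X_1) = (9 + 7 + 7 + 1) / 4 = 24/4 = 6
  mean(X_2) = (3 + 8 + 4 + 8) / 4 = 23/4 = 5.75
  x̄ = (6, 5.75),  deviation x̄ - mu_0 = (6, 5.75) - (4, 5) = (2, 0.75).

Step 2 — sample covariance matrix, S[i,j] = (1/(n-1)) · Σ_k (x_{k,i} - mean_i) · (x_{k,j} - mean_j), divisor n-1 = 3:
  S[X_1,X_1] = ((3)·(3) + (1)·(1) + (1)·(1) + (-5)·(-5)) / 3 = 36/3 = 12
  S[X_1,X_2] = ((3)·(-2.75) + (1)·(2.25) + (1)·(-1.75) + (-5)·(2.25)) / 3 = -19/3 = -6.3333
  S[X_2,X_2] = ((-2.75)·(-2.75) + (2.25)·(2.25) + (-1.75)·(-1.75) + (2.25)·(2.25)) / 3 = 20.75/3 = 6.9167
  S = [[12, -6.3333],
 [-6.3333, 6.9167]].

Step 3 — invert S. det(S) = 12·6.9167 - (-6.3333)² = 42.8889.
  S^{-1} = (1/det) · [[d, -b], [-b, a]] = [[0.1613, 0.1477],
 [0.1477, 0.2798]].

Step 4 — quadratic form (x̄ - mu_0)^T · S^{-1} · (x̄ - mu_0):
  S^{-1} · (x̄ - mu_0) = (0.4333, 0.5052),
  (x̄ - mu_0)^T · [...] = (2)·(0.4333) + (0.75)·(0.5052) = 1.2455.

Step 5 — scale by n: T² = 4 · 1.2455 = 4.9819.

T² ≈ 4.9819


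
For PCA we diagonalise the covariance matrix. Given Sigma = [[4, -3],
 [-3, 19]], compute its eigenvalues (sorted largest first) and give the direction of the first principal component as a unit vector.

Step 1 — characteristic polynomial of 2×2 Sigma:
  det(Sigma - λI) = λ² - trace · λ + det = 0.
  trace = 4 + 19 = 23, det = 4·19 - (-3)² = 67.
Step 2 — discriminant:
  Δ = trace² - 4·det = 529 - 268 = 261.
Step 3 — eigenvalues:
  λ = (trace ± √Δ)/2 = (23 ± 16.1555)/2,
  λ_1 = 19.5777,  λ_2 = 3.4223.

Step 4 — unit eigenvector for λ_1: solve (Sigma - λ_1 I)v = 0. First row:
  (4 - 19.5777)·v_x + (-3)·v_y = 0, i.e. (-15.5777)·v_x + (-3)·v_y = 0,
  so v ∝ (b, λ_1 - a) = (-3, 15.5777); multiply by -1 so the first entry is positive: u = (3, -15.5777).
  ||u|| = √((3)² + (-15.5777)²) = √(251.6662) ≈ 15.864,
  v_1 = u/||u|| ≈ (0.1891, -0.982) (||v_1|| = 1).

λ_1 = 19.5777,  λ_2 = 3.4223;  v_1 ≈ (0.1891, -0.982)


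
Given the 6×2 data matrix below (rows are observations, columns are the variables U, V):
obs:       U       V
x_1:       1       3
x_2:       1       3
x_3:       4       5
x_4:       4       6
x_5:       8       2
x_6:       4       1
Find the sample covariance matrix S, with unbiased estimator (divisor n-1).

Step 1 — column means:
  mean(U) = (1 + 1 + 4 + 4 + 8 + 4) / 6 = 22/6 = 3.6667
  mean(V) = (3 + 3 + 5 + 6 + 2 + 1) / 6 = 20/6 = 3.3333

Step 2 — sample covariance S[i,j] = (1/(n-1)) · Σ_k (x_{k,i} - mean_i) · (x_{k,j} - mean_j), with n-1 = 5.
  S[U,U] = ((-2.6667)·(-2.6667) + (-2.6667)·(-2.6667) + (0.3333)·(0.3333) + (0.3333)·(0.3333) + (4.3333)·(4.3333) + (0.3333)·(0.3333)) / 5 = 33.3333/5 = 6.6667
  S[U,V] = ((-2.6667)·(-0.3333) + (-2.6667)·(-0.3333) + (0.3333)·(1.6667) + (0.3333)·(2.6667) + (4.3333)·(-1.3333) + (0.3333)·(-2.3333)) / 5 = -3.3333/5 = -0.6667
  S[V,V] = ((-0.3333)·(-0.3333) + (-0.3333)·(-0.3333) + (1.6667)·(1.6667) + (2.6667)·(2.6667) + (-1.3333)·(-1.3333) + (-2.3333)·(-2.3333)) / 5 = 17.3333/5 = 3.4667

S is symmetric (S[j,i] = S[i,j]). Assembling:

S = [[6.6667, -0.6667],
 [-0.6667, 3.4667]]


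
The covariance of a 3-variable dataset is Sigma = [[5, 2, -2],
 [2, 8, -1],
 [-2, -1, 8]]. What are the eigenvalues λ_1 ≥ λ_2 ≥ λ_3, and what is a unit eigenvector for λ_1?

Step 1 — characteristic polynomial p(λ) = det(λI - Sigma) = λ³ - tr·λ² + c_1·λ - det, where tr = trace, c_1 = sum of the principal 2×2 minors, det = det(Sigma):
  tr = 5 + 8 + 8 = 21,
  c_1 = (5·8 - (2)²) + (5·8 - (-2)²) + (8·8 - (-1)²) = 36 + 36 + 63 = 135,
  det = 5·(8·8 - (-1)²) - (2)·((2)·8 - (-1)·(-2)) + (-2)·((2)·(-1) - 8·(-2)) = 5·(63) - (2)·(14) + (-2)·(14) = 259.
  So p(λ) = λ³ - 21λ² + 135λ - 259.
Step 2 — look for an integer root (rational root theorem: any rational root is an integer divisor of 259). Testing λ = 7:
  p(7) = 343 - 1029 + 945 - 259 = 0  ✓
  Dividing out (λ - 7): p(λ) = (λ - 7)(λ² - 14λ + 37).
Step 3 — remaining eigenvalues from the quadratic λ² - 14λ + 37 = 0:
  Δ = 14² - 4·37 = 196 - 148 = 48,  λ = (14 ± √48)/2 = (14 ± 6.9282)/2 ≈ 10.4641 or 3.5359.
  Sorted: λ_1 = 10.4641,  λ_2 = 7,  λ_3 = 3.5359  (check: sum = 21 = tr ✓).

Step 4 — unit eigenvector for λ_1 ≈ 10.4641: v spans the null space of (Sigma - λ_1 I), whose rows are
  r_1 = (-5.4641, 2, -2),  r_2 = (2, -2.4641, -1),  r_3 = (-2, -1, -2.4641).
  v is orthogonal to every row, so take v ∝ r_1 × r_2 = ((2)·(-1) - (-2)·(-2.4641), (-2)·(2) - (-5.4641)·(-1), (-5.4641)·(-2.4641) - (2)·(2)) ≈ (-6.9282, -9.4641, 9.4641).
  Rescale (multiply by -1 so the first nonzero entry is positive): u = (6.9282, 9.4641, -9.4641).
  ||u|| = √((6.9282)² + (9.4641)² + (-9.4641)²) = √(227.1384) ≈ 15.0711,  v_1 = u/||u|| ≈ (0.4597, 0.628, -0.628) (||v_1|| = 1).

λ_1 = 10.4641,  λ_2 = 7,  λ_3 = 3.5359;  v_1 ≈ (0.4597, 0.628, -0.628)
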